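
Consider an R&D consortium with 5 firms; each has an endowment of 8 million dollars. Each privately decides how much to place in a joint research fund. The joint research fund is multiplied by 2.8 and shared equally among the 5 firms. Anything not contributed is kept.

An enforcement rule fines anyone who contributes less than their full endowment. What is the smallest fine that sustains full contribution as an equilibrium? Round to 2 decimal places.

3.52 million dollars

Given the others contribute fully, the best deviation is to contribute 0 (any partial contribution still incurs the fine and gives up units whose private return 0.5600 is below 1).
Deviating from 8 to 0 saves 8 million dollars but forfeits the deviator's share of the drop in the joint research fund: 2.8/5 × 8 = 4.48.
So the deviation gain is 8 − 4.48 = 3.52, and the fine must be at least 3.52 million dollars to wipe it out.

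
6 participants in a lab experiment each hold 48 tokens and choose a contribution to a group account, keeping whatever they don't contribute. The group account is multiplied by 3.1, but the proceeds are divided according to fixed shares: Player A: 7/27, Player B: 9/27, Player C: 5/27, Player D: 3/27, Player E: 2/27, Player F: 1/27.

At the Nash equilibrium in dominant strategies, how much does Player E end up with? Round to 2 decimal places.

59.02 tokens

For player j, contributing a unit is worthwhile iff 3.1 × (j's share) ≥ 1, i.e. iff j's share is at least 0.3226.
Only Player B (9/27) clears that bar, contributing 48; the remaining 5 contribute 0. Total contributed: 48.
Player E keeps 48 and receives 3.1 × 48 × 2/27 = 11.02 from the group account, for a payoff of 59.02.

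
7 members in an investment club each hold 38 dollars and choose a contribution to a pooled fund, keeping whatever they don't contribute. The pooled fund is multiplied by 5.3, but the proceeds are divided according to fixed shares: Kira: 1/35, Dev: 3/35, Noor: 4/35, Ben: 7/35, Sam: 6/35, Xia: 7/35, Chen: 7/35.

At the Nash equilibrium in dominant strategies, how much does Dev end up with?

89.79 dollars

Each unit j contributes comes back to j as 5.3 × (j's share), so j prefers to contribute only if that share exceeds 1/5.3 = 0.1887; otherwise keeping the unit dominates.
Ben, Xia and Chen are above the threshold, contributing 38 each; the remaining 4 contribute 0. Total contributed: 114.
Dev keeps 38 and receives 5.3 × 114 × 3/35 = 51.79 from the pooled fund, for a payoff of 89.79.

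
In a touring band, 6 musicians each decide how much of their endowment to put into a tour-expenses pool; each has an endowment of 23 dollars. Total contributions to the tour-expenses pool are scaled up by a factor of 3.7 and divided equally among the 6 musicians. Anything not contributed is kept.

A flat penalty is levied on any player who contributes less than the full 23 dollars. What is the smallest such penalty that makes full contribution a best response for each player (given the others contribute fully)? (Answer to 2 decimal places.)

Given the others contribute fully, the best deviation is to contribute 0 (any partial contribution still incurs the fine and gives up units whose private return 0.6167 is below 1).
Deviating from 23 to 0 saves 23 dollars but forfeits the deviator's share of the drop in the tour-expenses pool: 3.7/6 × 23 = 14.18.
So the deviation gain is 23 − 14.18 = 8.82, and the fine must be at least 8.82 dollars to wipe it out.

8.82 dollars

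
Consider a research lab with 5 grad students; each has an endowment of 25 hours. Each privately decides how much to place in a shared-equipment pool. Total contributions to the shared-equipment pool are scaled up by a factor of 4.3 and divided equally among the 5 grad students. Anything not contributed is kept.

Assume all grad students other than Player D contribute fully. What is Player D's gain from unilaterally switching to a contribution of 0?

Switching from a contribution of 25 to 0 lets Player D keep an extra 25 hours, but lowers the shared-equipment pool by 25, which costs Player D their own share of that drop: 4.3/5 × 25 = 21.50.
Net gain = 25 − 21.50 = 3.50. The private return per contributed unit (0.8600) is below 1, so free-riding is indeed the best response regardless of what the others do.

3.50 hours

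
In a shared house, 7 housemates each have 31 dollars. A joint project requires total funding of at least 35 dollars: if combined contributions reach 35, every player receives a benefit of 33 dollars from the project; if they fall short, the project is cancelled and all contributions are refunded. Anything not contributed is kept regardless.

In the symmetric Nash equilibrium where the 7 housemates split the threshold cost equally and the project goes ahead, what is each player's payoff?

59 dollars

Equal share of the threshold: 35/7 = 5.
At this profile no one gains by cutting their contribution: any cut drops the total below 35, the project is cancelled, contributions are refunded, and the deviator ends with 31, which is less than 31 − 5 + 33 = 59. Contributing more than 5 just wastes the excess. So contributing exactly 5 is a best response.
Each player's payoff: 31 − 5 + 33 = 59.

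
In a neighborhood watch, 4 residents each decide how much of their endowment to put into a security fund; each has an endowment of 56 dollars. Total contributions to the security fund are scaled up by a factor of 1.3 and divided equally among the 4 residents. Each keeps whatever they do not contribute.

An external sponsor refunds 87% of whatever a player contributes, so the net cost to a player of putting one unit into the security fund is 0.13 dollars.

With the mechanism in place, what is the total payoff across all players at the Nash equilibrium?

The effective private return per unit is now (1.3/4) / 0.13 = 2.5000 > 1, so every player's dominant strategy flips to full contribution.
So the Nash equilibrium is full contribution by all 4; the group earns 4 × (56 × 0.87 + 1.3 × 56) = 486.08.

486.08 dollars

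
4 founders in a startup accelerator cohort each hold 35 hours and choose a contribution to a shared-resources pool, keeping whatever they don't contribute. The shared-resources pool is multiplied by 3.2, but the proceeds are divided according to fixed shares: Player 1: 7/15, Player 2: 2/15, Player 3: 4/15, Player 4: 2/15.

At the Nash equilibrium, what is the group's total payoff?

217.00 hours

Each unit j contributes comes back to j as 3.2 × (j's share), so j prefers to contribute only if that share exceeds 1/3.2 = 0.3125; otherwise keeping the unit dominates.
Player 1 alone (share 7/15) is above the threshold, contributing 35; the remaining 3 contribute 0. Total contributed: 35.
The shared-resources pool pays out 3.2 × 35 = 112.00 in total (split across the unequal shares, but the aggregate is all that matters for the group sum).
The 3 free-riders keep 35 each, adding 105. Group total = 105 + 112.00 = 217.00.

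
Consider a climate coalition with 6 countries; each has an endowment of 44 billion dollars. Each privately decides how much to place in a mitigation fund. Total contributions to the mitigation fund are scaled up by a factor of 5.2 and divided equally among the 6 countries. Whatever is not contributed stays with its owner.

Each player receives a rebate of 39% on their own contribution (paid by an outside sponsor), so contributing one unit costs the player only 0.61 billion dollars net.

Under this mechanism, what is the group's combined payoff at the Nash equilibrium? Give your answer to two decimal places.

Under the mechanism each unit contributed yields (5.2/6) / 0.61 = 1.4208 back to its contributor per unit of net cost, which exceeds 1, making full contribution the dominant choice for everyone.
So the Nash equilibrium is full contribution by all 6; the group earns 6 × (44 × 0.39 + 5.2 × 44) = 1475.76.

1475.76 billion dollars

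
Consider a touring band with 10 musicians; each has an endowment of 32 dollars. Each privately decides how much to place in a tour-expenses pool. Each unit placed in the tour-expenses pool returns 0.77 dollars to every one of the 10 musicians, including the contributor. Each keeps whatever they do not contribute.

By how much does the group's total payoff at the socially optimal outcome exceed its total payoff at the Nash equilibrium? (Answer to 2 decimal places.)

The private return per contributed unit is 0.77 < 1, so contributing 0 is dominant for every player. At the Nash equilibrium everyone keeps their 32, and the group total is 10 × 32 = 320.
Each contributed unit returns 7.700 to the group as a whole (0.77 to each of 10 players), which exceeds 1, so the social optimum is full contribution: group total = 7.700 × 320 = 2464.00.
Efficiency loss = 2464.00 − 320 = 2144.00.

2144.00 dollars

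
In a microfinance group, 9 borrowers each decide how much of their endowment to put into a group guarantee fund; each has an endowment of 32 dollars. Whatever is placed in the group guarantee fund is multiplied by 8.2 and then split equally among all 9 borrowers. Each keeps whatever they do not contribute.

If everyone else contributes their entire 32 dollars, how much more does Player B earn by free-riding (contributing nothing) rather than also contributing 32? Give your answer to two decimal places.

Switching from a contribution of 32 to 0 lets Player B keep an extra 32 dollars, but lowers the group guarantee fund by 32, which costs Player B their own share of that drop: 8.2/9 × 32 = 29.16.
Net gain = 32 − 29.16 = 2.84. The private return per contributed unit (0.9111) is below 1, so free-riding is indeed the best response regardless of what the others do.

2.84 dollars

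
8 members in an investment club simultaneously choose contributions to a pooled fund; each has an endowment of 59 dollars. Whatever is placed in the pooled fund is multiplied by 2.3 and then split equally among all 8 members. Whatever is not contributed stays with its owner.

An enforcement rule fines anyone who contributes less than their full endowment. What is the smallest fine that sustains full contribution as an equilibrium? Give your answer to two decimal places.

42.04 dollars

Given the others contribute fully, the best deviation is to contribute 0 (any partial contribution still incurs the fine and gives up units whose private return 0.2875 is below 1).
Deviating from 59 to 0 saves 59 dollars but forfeits the deviator's share of the drop in the pooled fund: 2.3/8 × 59 = 16.96.
So the deviation gain is 59 − 16.96 = 42.04, and the fine must be at least 42.04 dollars to wipe it out.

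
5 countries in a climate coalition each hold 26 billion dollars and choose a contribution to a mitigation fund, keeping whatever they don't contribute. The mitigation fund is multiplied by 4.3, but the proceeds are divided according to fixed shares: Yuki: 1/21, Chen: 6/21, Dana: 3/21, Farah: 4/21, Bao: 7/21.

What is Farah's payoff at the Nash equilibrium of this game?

A player with share s gets back 4.3·s per unit contributed, so full contribution is dominant for anyone with s > 1/4.3 = 0.2326 and zero contribution is dominant for anyone below.
Chen and Bao clear that bar, contributing 26 each; the remaining 3 contribute 0. Total contributed: 52.
Farah keeps 26 and receives 4.3 × 52 × 4/21 = 42.59 from the mitigation fund, for a payoff of 68.59.

68.59 billion dollars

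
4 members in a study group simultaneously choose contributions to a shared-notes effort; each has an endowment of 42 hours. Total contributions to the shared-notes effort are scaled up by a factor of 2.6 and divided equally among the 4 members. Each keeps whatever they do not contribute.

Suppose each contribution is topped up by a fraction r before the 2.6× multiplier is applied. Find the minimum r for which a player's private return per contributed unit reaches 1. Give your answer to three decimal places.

With matching at rate r, one contributed unit becomes (1 + r) in the shared-notes effort and returns 2.6 × (1 + r) / 4 to the contributor.
Setting this equal to 1: 1 + r = 4/2.6 = 1.5385.
So the minimum matching rate is r = 1.5385 − 1 = 0.538.

0.538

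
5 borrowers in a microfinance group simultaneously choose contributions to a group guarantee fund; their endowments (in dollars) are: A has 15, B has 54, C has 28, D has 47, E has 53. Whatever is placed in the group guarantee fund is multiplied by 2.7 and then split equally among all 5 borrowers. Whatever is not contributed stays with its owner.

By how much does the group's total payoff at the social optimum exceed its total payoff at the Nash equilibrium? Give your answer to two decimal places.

The private return per contributed unit is 2.7/5 = 0.5400 < 1 for every player regardless of endowment, so the Nash equilibrium is zero contribution and the group total is Σ E_j = 15 + 54 + 28 + 47 + 53 = 197.
Each contributed unit returns 2.700 to the group, so the social optimum is full contribution by everyone: group total = 2.700 × 197 = 531.90.
Efficiency loss = (2.700 − 1) × 197 = 334.90.

334.90 dollars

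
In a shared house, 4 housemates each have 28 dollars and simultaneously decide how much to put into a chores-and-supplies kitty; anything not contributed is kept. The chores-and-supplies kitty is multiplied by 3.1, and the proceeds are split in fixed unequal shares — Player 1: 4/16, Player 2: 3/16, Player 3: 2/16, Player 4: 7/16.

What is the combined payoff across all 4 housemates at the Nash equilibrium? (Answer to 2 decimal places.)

170.80 dollars

Player j's private return per contributed unit is 3.1 × (j's share). Contributing is weakly dominant for j when that share is at least 1/3.1 = 0.3226, and contributing 0 is dominant otherwise.
The only share above 0.3226 is Player 4's 7/16, contributing 28; the remaining 3 contribute 0. Total contributed: 28.
The chores-and-supplies kitty pays out 3.1 × 28 = 86.80 in total (split across the unequal shares, but the aggregate is all that matters for the group sum).
The 3 free-riders keep 28 each, adding 84. Group total = 84 + 86.80 = 170.80.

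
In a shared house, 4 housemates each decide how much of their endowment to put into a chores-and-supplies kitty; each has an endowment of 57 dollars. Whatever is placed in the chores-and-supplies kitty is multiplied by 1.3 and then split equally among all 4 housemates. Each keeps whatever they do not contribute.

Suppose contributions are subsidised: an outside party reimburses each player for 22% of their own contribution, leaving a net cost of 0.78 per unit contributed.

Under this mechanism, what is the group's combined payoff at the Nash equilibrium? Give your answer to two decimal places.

Even with the mechanism, each unit contributed returns only (1.3/4) / 0.78 = 0.4167 per unit of net cost, so contributing nothing is still dominant.
Everyone keeps their endowment and the group total is 4 × 57 = 228.

228.00 dollars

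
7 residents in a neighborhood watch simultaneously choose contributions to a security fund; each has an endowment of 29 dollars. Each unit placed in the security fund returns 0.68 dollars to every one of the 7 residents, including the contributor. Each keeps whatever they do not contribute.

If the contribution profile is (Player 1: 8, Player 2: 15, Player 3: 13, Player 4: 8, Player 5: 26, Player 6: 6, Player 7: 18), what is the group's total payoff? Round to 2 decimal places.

556.44 dollars

Total contributed: 8 + 15 + 13 + 8 + 26 + 6 + 18 = 94; total kept: 7 × 29 − 94 = 109.
The security fund pays out 0.68 × 7 × 94 = 447.44 in aggregate.
Group total = 109 + 447.44 = 556.44.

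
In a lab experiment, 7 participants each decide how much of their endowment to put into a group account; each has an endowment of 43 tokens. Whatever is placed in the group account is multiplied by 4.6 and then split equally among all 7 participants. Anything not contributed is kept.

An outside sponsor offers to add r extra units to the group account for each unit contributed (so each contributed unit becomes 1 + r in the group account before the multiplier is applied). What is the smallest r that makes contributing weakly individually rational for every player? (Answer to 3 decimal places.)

0.522

With matching at rate r, one contributed unit becomes (1 + r) in the group account and returns 4.6 × (1 + r) / 7 to the contributor.
Setting this equal to 1: 1 + r = 7/4.6 = 1.5217.
So the minimum matching rate is r = 1.5217 − 1 = 0.522.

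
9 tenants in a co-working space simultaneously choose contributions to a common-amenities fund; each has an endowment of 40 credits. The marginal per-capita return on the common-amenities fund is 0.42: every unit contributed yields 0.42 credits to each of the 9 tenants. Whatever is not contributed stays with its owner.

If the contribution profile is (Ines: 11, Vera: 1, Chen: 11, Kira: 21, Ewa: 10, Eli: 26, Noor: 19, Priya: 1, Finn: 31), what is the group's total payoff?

724.18 credits

Total contributed: 11 + 1 + 11 + 21 + 10 + 26 + 19 + 1 + 31 = 131; total kept: 9 × 40 − 131 = 229.
The common-amenities fund pays out 0.42 × 9 × 131 = 495.18 in aggregate.
Group total = 229 + 495.18 = 724.18.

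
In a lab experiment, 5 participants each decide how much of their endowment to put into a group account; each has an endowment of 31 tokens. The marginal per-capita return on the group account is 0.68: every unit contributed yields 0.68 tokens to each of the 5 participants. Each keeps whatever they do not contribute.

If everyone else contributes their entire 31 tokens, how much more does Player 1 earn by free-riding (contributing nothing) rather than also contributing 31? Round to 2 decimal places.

9.92 tokens

Switching from a contribution of 31 to 0 lets Player 1 keep an extra 31 tokens, but lowers the group account by 31, which costs Player 1 their own share of that drop: 0.68 × 31 = 21.08.
Net gain = 31 − 21.08 = 9.92. The private return per contributed unit (0.68) is below 1, so free-riding is indeed the best response regardless of what the others do.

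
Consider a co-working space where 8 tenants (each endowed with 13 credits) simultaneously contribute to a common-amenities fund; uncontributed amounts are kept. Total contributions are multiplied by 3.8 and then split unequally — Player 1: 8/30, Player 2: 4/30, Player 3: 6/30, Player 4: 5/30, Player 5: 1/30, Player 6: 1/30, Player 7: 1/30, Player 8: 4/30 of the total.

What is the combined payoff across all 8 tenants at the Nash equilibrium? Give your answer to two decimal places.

For player j, contributing a unit is worthwhile iff 3.8 × (j's share) ≥ 1, i.e. iff j's share is at least 0.2632.
Only Player 1 (8/30) clears that bar, contributing 13; the remaining 7 contribute 0. Total contributed: 13.
The common-amenities fund pays out 3.8 × 13 = 49.40 in total (split across the unequal shares, but the aggregate is all that matters for the group sum).
The 7 free-riders keep 13 each, adding 91. Group total = 91 + 49.40 = 140.40.

140.40 credits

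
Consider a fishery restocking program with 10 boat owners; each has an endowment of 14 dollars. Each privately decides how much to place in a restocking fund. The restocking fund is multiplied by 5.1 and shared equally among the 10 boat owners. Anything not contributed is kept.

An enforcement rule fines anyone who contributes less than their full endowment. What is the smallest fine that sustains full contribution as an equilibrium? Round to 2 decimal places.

6.86 dollars

Given the others contribute fully, the best deviation is to contribute 0 (any partial contribution still incurs the fine and gives up units whose private return 0.5100 is below 1).
Deviating from 14 to 0 saves 14 dollars but forfeits the deviator's share of the drop in the restocking fund: 5.1/10 × 14 = 7.14.
So the deviation gain is 14 − 7.14 = 6.86, and the fine must be at least 6.86 dollars to wipe it out.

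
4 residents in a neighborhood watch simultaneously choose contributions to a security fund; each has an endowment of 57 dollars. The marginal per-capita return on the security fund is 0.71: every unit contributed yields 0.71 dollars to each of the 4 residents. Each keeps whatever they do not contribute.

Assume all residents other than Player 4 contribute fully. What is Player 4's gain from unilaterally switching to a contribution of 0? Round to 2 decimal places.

Switching from a contribution of 57 to 0 lets Player 4 keep an extra 57 dollars, but lowers the security fund by 57, which costs Player 4 their own share of that drop: 0.71 × 57 = 40.47.
Net gain = 57 − 40.47 = 16.53. The private return per contributed unit (0.71) is below 1, so free-riding is indeed the best response regardless of what the others do.

16.53 dollars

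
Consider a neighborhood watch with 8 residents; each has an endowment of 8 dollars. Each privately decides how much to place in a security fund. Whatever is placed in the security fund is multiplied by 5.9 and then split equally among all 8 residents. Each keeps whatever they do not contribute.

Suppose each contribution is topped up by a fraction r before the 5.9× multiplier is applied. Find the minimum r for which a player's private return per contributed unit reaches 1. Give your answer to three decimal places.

0.356

With matching at rate r, one contributed unit becomes (1 + r) in the security fund and returns 5.9 × (1 + r) / 8 to the contributor.
Setting this equal to 1: 1 + r = 8/5.9 = 1.3559.
So the minimum matching rate is r = 1.3559 − 1 = 0.356.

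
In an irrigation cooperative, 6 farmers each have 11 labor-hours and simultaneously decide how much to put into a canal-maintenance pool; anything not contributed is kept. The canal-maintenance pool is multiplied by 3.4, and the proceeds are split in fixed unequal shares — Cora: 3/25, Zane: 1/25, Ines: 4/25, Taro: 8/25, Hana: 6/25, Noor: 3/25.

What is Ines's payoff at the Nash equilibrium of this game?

16.98 labor-hours

For player j, contributing a unit is worthwhile iff 3.4 × (j's share) ≥ 1, i.e. iff j's share is at least 0.2941.
Only Taro (8/25) clears that bar, contributing 11; the remaining 5 contribute 0. Total contributed: 11.
Ines keeps 11 and receives 3.4 × 11 × 4/25 = 5.98 from the canal-maintenance pool, for a payoff of 16.98.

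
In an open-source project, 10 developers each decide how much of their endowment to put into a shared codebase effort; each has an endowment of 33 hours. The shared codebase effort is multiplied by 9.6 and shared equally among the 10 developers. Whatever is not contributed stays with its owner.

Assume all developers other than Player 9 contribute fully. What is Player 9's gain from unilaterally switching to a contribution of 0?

1.32 hours

Switching from a contribution of 33 to 0 lets Player 9 keep an extra 33 hours, but lowers the shared codebase effort by 33, which costs Player 9 their own share of that drop: 9.6/10 × 33 = 31.68.
Net gain = 33 − 31.68 = 1.32. The private return per contributed unit (0.9600) is below 1, so free-riding is indeed the best response regardless of what the others do.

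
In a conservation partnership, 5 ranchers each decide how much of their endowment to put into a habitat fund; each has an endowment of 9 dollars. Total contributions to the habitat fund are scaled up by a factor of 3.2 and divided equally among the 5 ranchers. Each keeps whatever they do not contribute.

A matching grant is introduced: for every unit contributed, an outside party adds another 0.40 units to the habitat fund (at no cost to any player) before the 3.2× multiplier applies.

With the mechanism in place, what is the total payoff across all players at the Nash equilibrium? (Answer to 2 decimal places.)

With the mechanism, a contributed unit returns 3.2 × 1.40 / 5 = 0.8960 per unit of net cost — still below 1 — so contributing 0 remains dominant for every player.
At the Nash equilibrium no one contributes; group total payoff = 5 × 9 = 45.

45.00 dollars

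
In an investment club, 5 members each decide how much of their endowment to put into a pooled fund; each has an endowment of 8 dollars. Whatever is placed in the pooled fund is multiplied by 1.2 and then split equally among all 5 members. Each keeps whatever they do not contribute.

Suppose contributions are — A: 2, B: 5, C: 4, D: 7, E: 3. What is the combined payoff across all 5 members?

44.20 dollars

Total contributed: 2 + 5 + 4 + 7 + 3 = 21; total kept: 5 × 8 − 21 = 19.
The pooled fund pays out 1.2 × 21 = 25.20 in aggregate.
Group total = 19 + 25.20 = 44.20.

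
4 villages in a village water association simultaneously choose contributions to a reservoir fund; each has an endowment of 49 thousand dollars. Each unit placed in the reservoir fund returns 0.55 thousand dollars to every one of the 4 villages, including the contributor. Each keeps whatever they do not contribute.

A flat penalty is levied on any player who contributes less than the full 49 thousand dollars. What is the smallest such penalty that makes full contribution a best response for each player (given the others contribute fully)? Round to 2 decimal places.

Given the others contribute fully, the best deviation is to contribute 0 (any partial contribution still incurs the fine and gives up units whose private return 0.55 is below 1).
Deviating from 49 to 0 saves 49 thousand dollars but forfeits the deviator's share of the drop in the reservoir fund: 0.55 × 49 = 26.95.
So the deviation gain is 49 − 26.95 = 22.05, and the fine must be at least 22.05 thousand dollars to wipe it out.

22.05 thousand dollars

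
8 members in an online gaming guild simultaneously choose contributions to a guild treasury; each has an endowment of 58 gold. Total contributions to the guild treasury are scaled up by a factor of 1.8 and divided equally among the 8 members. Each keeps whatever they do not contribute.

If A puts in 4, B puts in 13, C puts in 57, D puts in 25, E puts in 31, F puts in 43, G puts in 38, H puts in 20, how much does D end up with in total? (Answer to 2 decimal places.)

Total contributed: 4 + 13 + 57 + 25 + 31 + 43 + 38 + 20 = 231.
Each receives 1.8 × 231 / 8 = 51.98 from the guild treasury.
D keeps 58 − 25 = 33, so D's payoff is 33 + 51.98 = 84.98.

84.98 gold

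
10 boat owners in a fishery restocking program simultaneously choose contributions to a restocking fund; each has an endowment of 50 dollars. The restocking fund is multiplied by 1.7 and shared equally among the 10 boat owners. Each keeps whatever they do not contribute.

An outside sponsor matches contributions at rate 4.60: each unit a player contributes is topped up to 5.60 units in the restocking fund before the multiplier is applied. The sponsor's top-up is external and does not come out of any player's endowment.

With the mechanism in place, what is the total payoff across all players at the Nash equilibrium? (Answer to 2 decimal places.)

The effective private return is 1.7 × 5.60 / 10 = 0.9520, which is still under 1, so the mechanism doesn't change anyone's dominant strategy: zero contribution.
At the Nash equilibrium no one contributes; group total payoff = 10 × 50 = 500.

500.00 dollars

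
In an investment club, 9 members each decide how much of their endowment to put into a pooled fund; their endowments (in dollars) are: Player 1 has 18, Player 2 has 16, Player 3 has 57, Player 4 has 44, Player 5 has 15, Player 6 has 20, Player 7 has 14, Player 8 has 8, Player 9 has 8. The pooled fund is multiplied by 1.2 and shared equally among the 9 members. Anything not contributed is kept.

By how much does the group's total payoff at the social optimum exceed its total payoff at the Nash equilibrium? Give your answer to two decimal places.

The private return per contributed unit is 1.2/9 = 0.1333 < 1 for every player regardless of endowment, so the Nash equilibrium is zero contribution and the group total is Σ E_j = 18 + 16 + 57 + 44 + 15 + 20 + 14 + 8 + 8 = 200.
Each contributed unit returns 1.200 to the group, so the social optimum is full contribution by everyone: group total = 1.200 × 200 = 240.00.
Efficiency loss = (1.200 − 1) × 200 = 40.00.

40.00 dollars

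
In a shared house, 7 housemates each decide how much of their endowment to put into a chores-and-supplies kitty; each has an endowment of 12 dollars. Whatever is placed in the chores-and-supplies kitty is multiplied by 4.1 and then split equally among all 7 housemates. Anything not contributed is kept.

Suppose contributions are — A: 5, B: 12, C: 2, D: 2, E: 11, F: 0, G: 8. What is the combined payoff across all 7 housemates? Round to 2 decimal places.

208.00 dollars

Total contributed: 5 + 12 + 2 + 2 + 11 + 0 + 8 = 40; total kept: 7 × 12 − 40 = 44.
The chores-and-supplies kitty pays out 4.1 × 40 = 164.00 in aggregate.
Group total = 44 + 164.00 = 208.00.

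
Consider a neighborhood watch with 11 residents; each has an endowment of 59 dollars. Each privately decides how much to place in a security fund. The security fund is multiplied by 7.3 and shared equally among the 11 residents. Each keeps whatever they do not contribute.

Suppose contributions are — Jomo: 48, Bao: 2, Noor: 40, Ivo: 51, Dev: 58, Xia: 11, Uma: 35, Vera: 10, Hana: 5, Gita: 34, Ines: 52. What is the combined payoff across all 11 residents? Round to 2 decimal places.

Total contributed: 48 + 2 + 40 + 51 + 58 + 11 + 35 + 10 + 5 + 34 + 52 = 346; total kept: 11 × 59 − 346 = 303.
The security fund pays out 7.3 × 346 = 2525.80 in aggregate.
Group total = 303 + 2525.80 = 2828.80.

2828.80 dollars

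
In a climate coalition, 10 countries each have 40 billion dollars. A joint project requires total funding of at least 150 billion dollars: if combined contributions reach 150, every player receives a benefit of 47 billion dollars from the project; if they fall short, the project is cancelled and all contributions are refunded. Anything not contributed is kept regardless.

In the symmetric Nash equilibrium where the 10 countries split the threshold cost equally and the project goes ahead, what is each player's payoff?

72 billion dollars

Equal share of the threshold: 150/10 = 15.
At this profile no one gains by cutting their contribution: any cut drops the total below 150, the project is cancelled, contributions are refunded, and the deviator ends with 40, which is less than 40 − 15 + 47 = 72. Contributing more than 15 just wastes the excess. So contributing exactly 15 is a best response.
Each player's payoff: 40 − 15 + 47 = 72.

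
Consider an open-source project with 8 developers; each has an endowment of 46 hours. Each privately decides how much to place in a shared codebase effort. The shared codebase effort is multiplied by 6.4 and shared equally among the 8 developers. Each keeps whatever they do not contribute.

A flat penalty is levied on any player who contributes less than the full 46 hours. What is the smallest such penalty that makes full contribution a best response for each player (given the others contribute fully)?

9.20 hours

Given the others contribute fully, the best deviation is to contribute 0 (any partial contribution still incurs the fine and gives up units whose private return 0.8000 is below 1).
Deviating from 46 to 0 saves 46 hours but forfeits the deviator's share of the drop in the shared codebase effort: 6.4/8 × 46 = 36.80.
So the deviation gain is 46 − 36.80 = 9.20, and the fine must be at least 9.20 hours to wipe it out.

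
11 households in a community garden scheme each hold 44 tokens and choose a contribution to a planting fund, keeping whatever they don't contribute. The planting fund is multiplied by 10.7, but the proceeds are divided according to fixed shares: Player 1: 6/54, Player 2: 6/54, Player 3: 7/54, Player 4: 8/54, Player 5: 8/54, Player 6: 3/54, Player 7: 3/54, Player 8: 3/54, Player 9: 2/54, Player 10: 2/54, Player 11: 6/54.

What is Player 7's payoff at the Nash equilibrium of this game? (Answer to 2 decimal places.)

200.93 tokens

For player j, contributing a unit is worthwhile iff 10.7 × (j's share) ≥ 1, i.e. iff j's share is at least 0.0935.
Player 1, Player 2, Player 3, Player 4, Player 5 and Player 11 are above the threshold, contributing 44 each; the remaining 5 contribute 0. Total contributed: 264.
Player 7 keeps 44 and receives 10.7 × 264 × 3/54 = 156.93 from the planting fund, for a payoff of 200.93.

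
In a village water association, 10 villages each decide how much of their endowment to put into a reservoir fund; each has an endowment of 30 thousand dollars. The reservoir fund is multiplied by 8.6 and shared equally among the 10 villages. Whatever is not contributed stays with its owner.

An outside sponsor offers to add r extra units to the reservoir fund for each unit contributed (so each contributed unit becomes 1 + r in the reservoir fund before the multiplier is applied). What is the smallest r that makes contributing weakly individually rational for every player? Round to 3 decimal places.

With matching at rate r, one contributed unit becomes (1 + r) in the reservoir fund and returns 8.6 × (1 + r) / 10 to the contributor.
Setting this equal to 1: 1 + r = 10/8.6 = 1.1628.
So the minimum matching rate is r = 1.1628 − 1 = 0.163.

0.163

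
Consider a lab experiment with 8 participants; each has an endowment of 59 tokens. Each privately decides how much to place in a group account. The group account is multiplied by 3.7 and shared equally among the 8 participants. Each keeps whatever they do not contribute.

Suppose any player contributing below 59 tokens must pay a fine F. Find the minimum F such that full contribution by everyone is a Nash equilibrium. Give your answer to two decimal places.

31.71 tokens

Given the others contribute fully, the best deviation is to contribute 0 (any partial contribution still incurs the fine and gives up units whose private return 0.4625 is below 1).
Deviating from 59 to 0 saves 59 tokens but forfeits the deviator's share of the drop in the group account: 3.7/8 × 59 = 27.29.
So the deviation gain is 59 − 27.29 = 31.71, and the fine must be at least 31.71 tokens to wipe it out.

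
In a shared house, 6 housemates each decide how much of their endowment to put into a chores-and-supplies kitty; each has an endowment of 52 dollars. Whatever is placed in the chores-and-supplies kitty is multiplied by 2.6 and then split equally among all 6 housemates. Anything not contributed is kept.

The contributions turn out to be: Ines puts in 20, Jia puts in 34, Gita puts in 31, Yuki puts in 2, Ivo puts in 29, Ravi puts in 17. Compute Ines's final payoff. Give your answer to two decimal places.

Total contributed: 20 + 34 + 31 + 2 + 29 + 17 = 133.
Each receives 2.6 × 133 / 6 = 57.63 from the chores-and-supplies kitty.
Ines keeps 52 − 20 = 32, so Ines's payoff is 32 + 57.63 = 89.63.

89.63 dollars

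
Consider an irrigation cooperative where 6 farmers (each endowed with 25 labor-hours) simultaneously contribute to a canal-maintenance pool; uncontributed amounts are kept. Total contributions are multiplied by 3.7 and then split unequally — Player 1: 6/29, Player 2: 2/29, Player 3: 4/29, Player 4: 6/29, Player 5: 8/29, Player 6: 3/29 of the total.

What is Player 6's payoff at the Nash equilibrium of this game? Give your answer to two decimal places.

Each unit j contributes comes back to j as 3.7 × (j's share), so j prefers to contribute only if that share exceeds 1/3.7 = 0.2703; otherwise keeping the unit dominates.
Only Player 5 (8/29) clears that bar, contributing 25; the remaining 5 contribute 0. Total contributed: 25.
Player 6 keeps 25 and receives 3.7 × 25 × 3/29 = 9.57 from the canal-maintenance pool, for a payoff of 34.57.

34.57 labor-hours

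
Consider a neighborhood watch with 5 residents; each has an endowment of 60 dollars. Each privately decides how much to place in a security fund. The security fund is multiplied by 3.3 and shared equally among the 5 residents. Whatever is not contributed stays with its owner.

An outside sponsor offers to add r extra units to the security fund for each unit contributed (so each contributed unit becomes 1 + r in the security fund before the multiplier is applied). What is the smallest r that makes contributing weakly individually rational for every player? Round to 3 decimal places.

0.515

With matching at rate r, one contributed unit becomes (1 + r) in the security fund and returns 3.3 × (1 + r) / 5 to the contributor.
Setting this equal to 1: 1 + r = 5/3.3 = 1.5152.
So the minimum matching rate is r = 1.5152 − 1 = 0.515.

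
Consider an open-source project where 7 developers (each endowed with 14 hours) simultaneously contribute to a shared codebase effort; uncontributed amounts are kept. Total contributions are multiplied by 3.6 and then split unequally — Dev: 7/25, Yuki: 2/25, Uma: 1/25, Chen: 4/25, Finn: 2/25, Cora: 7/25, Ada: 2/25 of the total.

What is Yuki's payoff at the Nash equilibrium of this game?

A player with share s gets back 3.6·s per unit contributed, so full contribution is dominant for anyone with s > 1/3.6 = 0.2778 and zero contribution is dominant for anyone below.
The shares above 0.2778 belong to Dev and Cora, contributing 14 each; the remaining 5 contribute 0. Total contributed: 28.
Yuki keeps 14 and receives 3.6 × 28 × 2/25 = 8.06 from the shared codebase effort, for a payoff of 22.06.

22.06 hours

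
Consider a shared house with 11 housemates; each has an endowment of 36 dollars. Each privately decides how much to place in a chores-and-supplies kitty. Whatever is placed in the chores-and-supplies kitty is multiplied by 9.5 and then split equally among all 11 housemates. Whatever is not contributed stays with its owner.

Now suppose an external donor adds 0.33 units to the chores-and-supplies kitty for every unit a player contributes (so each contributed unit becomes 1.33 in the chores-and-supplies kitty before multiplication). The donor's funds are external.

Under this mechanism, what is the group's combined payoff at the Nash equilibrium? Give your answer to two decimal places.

The effective private return per unit is now 9.5 × 1.33 / 11 = 1.1486 > 1, so every player's dominant strategy flips to full contribution.
So the Nash equilibrium is full contribution by all 11; the group earns 9.5 × 1.33 × 396 = 5003.46.

5003.46 dollars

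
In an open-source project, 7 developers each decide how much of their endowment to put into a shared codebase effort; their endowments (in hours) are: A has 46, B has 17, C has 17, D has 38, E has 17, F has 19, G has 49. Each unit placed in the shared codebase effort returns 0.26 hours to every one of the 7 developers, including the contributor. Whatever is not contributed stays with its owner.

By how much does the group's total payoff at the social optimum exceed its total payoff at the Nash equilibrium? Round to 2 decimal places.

The private return per contributed unit is 0.26 < 1 for everyone, so the Nash equilibrium is zero contribution and the group total is Σ E_j = 46 + 17 + 17 + 38 + 17 + 19 + 49 = 203.
Each contributed unit returns 1.820 to the group, so the social optimum is full contribution by everyone: group total = 1.820 × 203 = 369.46.
Efficiency loss = (1.820 − 1) × 203 = 166.46.

166.46 hours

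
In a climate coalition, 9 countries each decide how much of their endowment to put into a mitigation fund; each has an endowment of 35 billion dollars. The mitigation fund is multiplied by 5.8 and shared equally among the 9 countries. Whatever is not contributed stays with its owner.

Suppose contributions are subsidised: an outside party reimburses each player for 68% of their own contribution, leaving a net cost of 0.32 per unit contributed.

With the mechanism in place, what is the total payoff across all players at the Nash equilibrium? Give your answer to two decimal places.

2041.20 billion dollars

The effective private return per unit is now (5.8/9) / 0.32 = 2.0139 > 1, so every player's dominant strategy flips to full contribution.
So the Nash equilibrium is full contribution by all 9; the group earns 9 × (35 × 0.68 + 5.8 × 35) = 2041.20.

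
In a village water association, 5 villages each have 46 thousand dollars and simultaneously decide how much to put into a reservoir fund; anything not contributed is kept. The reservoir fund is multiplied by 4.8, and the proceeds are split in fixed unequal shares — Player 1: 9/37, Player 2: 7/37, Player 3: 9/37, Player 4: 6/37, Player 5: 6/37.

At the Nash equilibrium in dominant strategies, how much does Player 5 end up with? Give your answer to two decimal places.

117.61 thousand dollars

Each unit j contributes comes back to j as 4.8 × (j's share), so j prefers to contribute only if that share exceeds 1/4.8 = 0.2083; otherwise keeping the unit dominates.
The shares above 0.2083 belong to Player 1 and Player 3, contributing 46 each; the remaining 3 contribute 0. Total contributed: 92.
Player 5 keeps 46 and receives 4.8 × 92 × 6/37 = 71.61 from the reservoir fund, for a payoff of 117.61.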